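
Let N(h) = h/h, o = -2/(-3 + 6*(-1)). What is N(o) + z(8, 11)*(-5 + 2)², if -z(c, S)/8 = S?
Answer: -791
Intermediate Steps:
z(c, S) = -8*S
o = 2/9 (o = -2/(-3 - 6) = -2/(-9) = -2*(-⅑) = 2/9 ≈ 0.22222)
N(h) = 1
N(o) + z(8, 11)*(-5 + 2)² = 1 + (-8*11)*(-5 + 2)² = 1 - 88*(-3)² = 1 - 88*9 = 1 - 792 = -791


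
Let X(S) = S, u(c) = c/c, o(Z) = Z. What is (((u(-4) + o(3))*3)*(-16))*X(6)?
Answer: -1152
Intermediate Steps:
u(c) = 1
(((u(-4) + o(3))*3)*(-16))*X(6) = (((1 + 3)*3)*(-16))*6 = ((4*3)*(-16))*6 = (12*(-16))*6 = -192*6 = -1152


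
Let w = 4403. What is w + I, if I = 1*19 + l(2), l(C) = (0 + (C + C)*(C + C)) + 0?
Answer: 4438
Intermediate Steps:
l(C) = 4*C² (l(C) = (0 + (2*C)*(2*C)) + 0 = (0 + 4*C²) + 0 = 4*C² + 0 = 4*C²)
I = 35 (I = 1*19 + 4*2² = 19 + 4*4 = 19 + 16 = 35)
w + I = 4403 + 35 = 4438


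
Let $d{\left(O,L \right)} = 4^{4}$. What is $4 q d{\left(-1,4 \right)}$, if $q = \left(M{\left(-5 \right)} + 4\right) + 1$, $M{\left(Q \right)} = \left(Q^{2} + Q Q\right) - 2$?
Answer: $54272$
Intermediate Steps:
$d{\left(O,L \right)} = 256$
$M{\left(Q \right)} = -2 + 2 Q^{2}$ ($M{\left(Q \right)} = \left(Q^{2} + Q^{2}\right) - 2 = 2 Q^{2} - 2 = -2 + 2 Q^{2}$)
$q = 53$ ($q = \left(\left(-2 + 2 \left(-5\right)^{2}\right) + 4\right) + 1 = \left(\left(-2 + 2 \cdot 25\right) + 4\right) + 1 = \left(\left(-2 + 50\right) + 4\right) + 1 = \left(48 + 4\right) + 1 = 52 + 1 = 53$)
$4 q d{\left(-1,4 \right)} = 4 \cdot 53 \cdot 256 = 212 \cdot 256 = 54272$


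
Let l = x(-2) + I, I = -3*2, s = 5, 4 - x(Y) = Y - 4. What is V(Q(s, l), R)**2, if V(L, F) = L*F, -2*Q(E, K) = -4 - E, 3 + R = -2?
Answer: 2025/4 ≈ 506.25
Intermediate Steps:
x(Y) = 8 - Y (x(Y) = 4 - (Y - 4) = 4 - (-4 + Y) = 4 + (4 - Y) = 8 - Y)
I = -6
l = 4 (l = (8 - 1*(-2)) - 6 = (8 + 2) - 6 = 10 - 6 = 4)
R = -5 (R = -3 - 2 = -5)
Q(E, K) = 2 + E/2 (Q(E, K) = -(-4 - E)/2 = 2 + E/2)
V(L, F) = F*L
V(Q(s, l), R)**2 = (-5*(2 + (1/2)*5))**2 = (-5*(2 + 5/2))**2 = (-5*9/2)**2 = (-45/2)**2 = 2025/4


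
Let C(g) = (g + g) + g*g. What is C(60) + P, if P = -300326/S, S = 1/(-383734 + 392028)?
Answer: -2490900124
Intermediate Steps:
S = 1/8294 ≈ 0.00012057
C(g) = g**2 + 2*g (C(g) = 2*g + g**2 = g**2 + 2*g)
P = -2490903844 (P = -300326/1/8294 = -300326*8294 = -2490903844)
C(60) + P = 60*(2 + 60) - 2490903844 = 60*62 - 2490903844 = 3720 - 2490903844 = -2490900124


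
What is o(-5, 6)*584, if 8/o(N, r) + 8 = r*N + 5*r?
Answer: -584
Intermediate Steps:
o(N, r) = 8/(-8 + 5*r + N*r) (o(N, r) = 8/(-8 + (r*N + 5*r)) = 8/(-8 + (N*r + 5*r)) = 8/(-8 + (5*r + N*r)) = 8/(-8 + 5*r + N*r))
o(-5, 6)*584 = (8/(-8 + 5*6 - 5*6))*584 = (8/(-8 + 30 - 30))*584 = (8/(-8))*584 = (8*(-⅛))*584 = -1*584 = -584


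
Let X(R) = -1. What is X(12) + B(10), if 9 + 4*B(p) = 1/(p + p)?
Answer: -259/80 ≈ -3.2375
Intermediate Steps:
B(p) = -9/4 + 1/(8*p) (B(p) = -9/4 + 1/(4*(p + p)) = -9/4 + 1/(4*((2*p))) = -9/4 + (1/(2*p))/4 = -9/4 + 1/(8*p))
X(12) + B(10) = -1 + (⅛)*(1 - 18*10)/10 = -1 + (⅛)*(⅒)*(1 - 180) = -1 + (⅛)*(⅒)*(-179) = -1 - 179/80 = -259/80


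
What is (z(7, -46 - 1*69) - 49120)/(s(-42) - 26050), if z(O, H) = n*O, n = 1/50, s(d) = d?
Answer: 2455993/1304600 ≈ 1.8826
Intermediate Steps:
n = 1/50 ≈ 0.020000
z(O, H) = O/50
(z(7, -46 - 1*69) - 49120)/(s(-42) - 26050) = ((1/50)*7 - 49120)/(-42 - 26050) = (7/50 - 49120)/(-26092) = -2455993/50*(-1/26092) = 2455993/1304600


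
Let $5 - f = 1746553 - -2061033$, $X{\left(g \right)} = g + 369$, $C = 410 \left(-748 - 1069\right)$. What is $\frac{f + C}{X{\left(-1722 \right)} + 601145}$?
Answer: $- \frac{4552551}{599792} \approx -7.5902$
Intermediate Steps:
$C = -744970$ ($C = 410 \left(-1817\right) = -744970$)
$X{\left(g \right)} = 369 + g$
$f = -3807581$ ($f = 5 - \left(1746553 - -2061033\right) = 5 - \left(1746553 + 2061033\right) = 5 - 3807586 = -3807581$)
$\frac{f + C}{X{\left(-1722 \right)} + 601145} = \frac{-3807581 - 744970}{\left(369 - 1722\right) + 601145} = - \frac{4552551}{-1353 + 601145} = - \frac{4552551}{599792}$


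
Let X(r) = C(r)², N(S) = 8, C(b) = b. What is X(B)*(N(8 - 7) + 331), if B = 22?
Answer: 164076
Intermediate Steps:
X(r) = r²
X(B)*(N(8 - 7) + 331) = 22²*(8 + 331) = 484*339 = 164076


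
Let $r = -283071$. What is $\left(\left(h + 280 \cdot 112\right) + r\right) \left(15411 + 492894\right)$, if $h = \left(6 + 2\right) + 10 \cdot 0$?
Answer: $-127941893415$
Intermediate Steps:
$h = 8$ ($h = 8 + 0 = 8$)
$\left(\left(h + 280 \cdot 112\right) + r\right) \left(15411 + 492894\right) = \left(\left(8 + 280 \cdot 112\right) - 283071\right) \left(15411 + 492894\right) = \left(\left(8 + 31360\right) - 283071\right) 508305 = \left(31368 - 283071\right) 508305 = \left(-251703\right) 508305 = -127941893415$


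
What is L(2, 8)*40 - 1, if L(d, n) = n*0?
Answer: -1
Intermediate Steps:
L(d, n) = 0
L(2, 8)*40 - 1 = 0*40 - 1 = 0 - 1 = -1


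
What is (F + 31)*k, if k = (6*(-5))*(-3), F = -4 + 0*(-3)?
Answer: 2430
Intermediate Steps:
F = -4 (F = -4 + 0 = -4)
k = 90 (k = -30*(-3) = 90)
(F + 31)*k = (-4 + 31)*90 = 27*90 = 2430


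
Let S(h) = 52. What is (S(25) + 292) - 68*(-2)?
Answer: 480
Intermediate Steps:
(S(25) + 292) - 68*(-2) = (52 + 292) - 68*(-2) = 344 + 136 = 480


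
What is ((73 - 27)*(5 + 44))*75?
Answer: 169050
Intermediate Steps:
((73 - 27)*(5 + 44))*75 = (46*49)*75 = 2254*75 = 169050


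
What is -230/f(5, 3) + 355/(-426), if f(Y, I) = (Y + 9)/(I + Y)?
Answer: -5555/42 ≈ -132.26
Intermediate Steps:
f(Y, I) = (9 + Y)/(I + Y)
-230/f(5, 3) + 355/(-426) = -230*(3 + 5)/(9 + 5) + 355/(-426) = -230/(14/8) + 355*(-1/426) = -230/((⅛)*14) - ⅚ = -230/7/4 - ⅚ = -230*4/7 - ⅚ = -920/7 - ⅚ = -5555/42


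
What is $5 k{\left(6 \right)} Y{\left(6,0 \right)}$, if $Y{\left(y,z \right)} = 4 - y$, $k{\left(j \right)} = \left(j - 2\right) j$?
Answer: $-240$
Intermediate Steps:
$k{\left(j \right)} = j \left(-2 + j\right)$ ($k{\left(j \right)} = \left(-2 + j\right) j = j \left(-2 + j\right)$)
$5 k{\left(6 \right)} Y{\left(6,0 \right)} = 5 \cdot 6 \left(-2 + 6\right) \left(4 - 6\right) = 5 \cdot 6 \cdot 4 \left(4 - 6\right) = 5 \cdot 24 \left(-2\right) = 120 \left(-2\right) = -240$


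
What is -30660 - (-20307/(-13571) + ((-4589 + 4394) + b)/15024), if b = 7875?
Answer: -130243714631/4247723 ≈ -30662.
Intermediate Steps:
-30660 - (-20307/(-13571) + ((-4589 + 4394) + b)/15024) = -30660 - (-20307/(-13571) + ((-4589 + 4394) + 7875)/15024) = -30660 - (-20307*(-1/13571) + (-195 + 7875)*(1/15024)) = -30660 - (20307/13571 + 7680*(1/15024)) = -30660 - (20307/13571 + 160/313) = -30660 - 1*8527451/4247723 = -30660 - 8527451/4247723 = -130243714631/4247723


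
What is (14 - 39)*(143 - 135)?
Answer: -200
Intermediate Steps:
(14 - 39)*(143 - 135) = -25*8 = -200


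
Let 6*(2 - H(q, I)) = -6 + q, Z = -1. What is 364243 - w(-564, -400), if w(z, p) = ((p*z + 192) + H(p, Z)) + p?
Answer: 416344/3 ≈ 1.3878e+5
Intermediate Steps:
H(q, I) = 3 - q/6 (H(q, I) = 2 - (-6 + q)/6 = 2 + (1 - q/6) = 3 - q/6)
w(z, p) = 195 + 5*p/6 + p*z (w(z, p) = ((p*z + 192) + (3 - p/6)) + p = ((192 + p*z) + (3 - p/6)) + p = (195 - p/6 + p*z) + p = 195 + 5*p/6 + p*z)
364243 - w(-564, -400) = 364243 - (195 + (⅚)*(-400) - 400*(-564)) = 364243 - (195 - 1000/3 + 225600) = 364243 - 1*676385/3 = 364243 - 676385/3 = 416344/3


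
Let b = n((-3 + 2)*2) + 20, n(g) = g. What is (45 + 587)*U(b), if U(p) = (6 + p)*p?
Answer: 273024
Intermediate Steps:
b = 18 (b = (-3 + 2)*2 + 20 = -1*2 + 20 = -2 + 20 = 18)
U(p) = p*(6 + p)
(45 + 587)*U(b) = (45 + 587)*(18*(6 + 18)) = 632*(18*24) = 632*432 = 273024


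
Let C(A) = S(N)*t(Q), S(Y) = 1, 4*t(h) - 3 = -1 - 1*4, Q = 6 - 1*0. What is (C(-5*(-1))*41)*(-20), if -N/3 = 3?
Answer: 410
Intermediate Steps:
N = -9 (N = -3*3 = -9)
Q = 6 (Q = 6 + 0 = 6)
t(h) = -½ (t(h) = ¾ + (-1 - 1*4)/4 = ¾ + (-1 - 4)/4 = ¾ + (¼)*(-5) = ¾ - 5/4 = -½)
C(A) = -½ (C(A) = 1*(-½) = -½)
(C(-5*(-1))*41)*(-20) = -½*41*(-20) = -41/2*(-20) = 410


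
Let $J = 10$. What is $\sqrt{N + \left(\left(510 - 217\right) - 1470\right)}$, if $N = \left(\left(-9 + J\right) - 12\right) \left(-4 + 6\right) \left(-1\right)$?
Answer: $i \sqrt{1155} \approx 33.985 i$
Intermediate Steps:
$N = 22$ ($N = \left(\left(-9 + 10\right) - 12\right) \left(-4 + 6\right) \left(-1\right) = \left(1 - 12\right) 2 \left(-1\right) = \left(-11\right) \left(-2\right) = 22$)
$\sqrt{N + \left(\left(510 - 217\right) - 1470\right)} = \sqrt{22 + \left(\left(510 - 217\right) - 1470\right)} = \sqrt{22 + \left(293 - 1470\right)} = \sqrt{22 - 1177} = \sqrt{-1155} = i \sqrt{1155}$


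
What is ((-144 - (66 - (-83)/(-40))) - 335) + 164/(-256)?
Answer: -173941/320 ≈ -543.57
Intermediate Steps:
((-144 - (66 - (-83)/(-40))) - 335) + 164/(-256) = ((-144 - (66 - (-83)*(-1)/40)) - 335) + 164*(-1/256) = ((-144 - (66 - 1*83/40)) - 335) - 41/64 = ((-144 - (66 - 83/40)) - 335) - 41/64 = ((-144 - 1*2557/40) - 335) - 41/64 = ((-144 - 2557/40) - 335) - 41/64 = (-8317/40 - 335) - 41/64 = -21717/40 - 41/64 = -173941/320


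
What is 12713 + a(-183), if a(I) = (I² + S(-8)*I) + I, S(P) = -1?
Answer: 46202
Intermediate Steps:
a(I) = I² (a(I) = (I² - I) + I = I²)
12713 + a(-183) = 12713 + (-183)² = 12713 + 33489 = 46202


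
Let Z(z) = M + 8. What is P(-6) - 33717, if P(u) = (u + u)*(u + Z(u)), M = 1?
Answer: -33753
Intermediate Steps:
Z(z) = 9 (Z(z) = 1 + 8 = 9)
P(u) = 2*u*(9 + u) (P(u) = (u + u)*(u + 9) = (2*u)*(9 + u) = 2*u*(9 + u))
P(-6) - 33717 = 2*(-6)*(9 - 6) - 33717 = 2*(-6)*3 - 33717 = -36 - 33717 = -33753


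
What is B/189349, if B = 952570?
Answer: 952570/189349 ≈ 5.0308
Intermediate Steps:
B/189349 = 952570/189349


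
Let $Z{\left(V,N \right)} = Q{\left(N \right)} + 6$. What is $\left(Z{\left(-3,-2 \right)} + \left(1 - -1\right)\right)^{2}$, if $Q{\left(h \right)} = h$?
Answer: $36$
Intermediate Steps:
$Z{\left(V,N \right)} = 6 + N$ ($Z{\left(V,N \right)} = N + 6 = 6 + N$)
$\left(Z{\left(-3,-2 \right)} + \left(1 - -1\right)\right)^{2} = \left(\left(6 - 2\right) + \left(1 - -1\right)\right)^{2} = \left(4 + \left(1 + 1\right)\right)^{2} = \left(4 + 2\right)^{2} = 6^{2} = 36$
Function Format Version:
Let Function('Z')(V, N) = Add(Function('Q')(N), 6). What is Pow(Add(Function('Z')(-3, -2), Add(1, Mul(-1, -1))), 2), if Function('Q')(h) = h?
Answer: 36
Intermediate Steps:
Function('Z')(V, N) = Add(6, N) (Function('Z')(V, N) = Add(N, 6) = Add(6, N))
Pow(Add(Function('Z')(-3, -2), Add(1, Mul(-1, -1))), 2) = Pow(Add(Add(6, -2), Add(1, Mul(-1, -1))), 2) = Pow(Add(4, Add(1, 1)), 2) = Pow(Add(4, 2), 2) = Pow(6, 2) = 36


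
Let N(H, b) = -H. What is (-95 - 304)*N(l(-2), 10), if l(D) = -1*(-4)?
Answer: 1596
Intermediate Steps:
l(D) = 4
(-95 - 304)*N(l(-2), 10) = (-95 - 304)*(-1*4) = -399*(-4) = 1596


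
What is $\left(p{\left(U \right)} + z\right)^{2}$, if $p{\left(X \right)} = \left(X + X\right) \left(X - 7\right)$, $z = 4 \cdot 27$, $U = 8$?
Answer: $15376$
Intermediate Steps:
$z = 108$
$p{\left(X \right)} = 2 X \left(-7 + X\right)$
$\left(p{\left(U \right)} + z\right)^{2} = \left(2 \cdot 8 \left(-7 + 8\right) + 108\right)^{2} = \left(2 \cdot 8 \cdot 1 + 108\right)^{2} = \left(16 + 108\right)^{2} = 124^{2} = 15376$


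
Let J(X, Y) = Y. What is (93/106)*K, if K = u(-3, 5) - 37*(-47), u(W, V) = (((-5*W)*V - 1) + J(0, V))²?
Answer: 371070/53 ≈ 7001.3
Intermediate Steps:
u(W, V) = (-1 + V - 5*V*W)² (u(W, V) = (((-5*W)*V - 1) + V)² = ((-5*V*W - 1) + V)² = ((-1 - 5*V*W) + V)² = (-1 + V - 5*V*W)²)
K = 7980 (K = (1 - 1*5 + 5*5*(-3))² - 37*(-47) = (1 - 5 - 75)² + 1739 = (-79)² + 1739 = 6241 + 1739 = 7980)
(93/106)*K = (93/106)*7980 = 371070/53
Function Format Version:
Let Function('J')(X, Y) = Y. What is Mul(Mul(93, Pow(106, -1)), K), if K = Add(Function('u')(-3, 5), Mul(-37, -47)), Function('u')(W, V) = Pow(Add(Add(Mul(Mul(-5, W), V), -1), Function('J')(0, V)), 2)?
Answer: Rational(371070, 53) ≈ 7001.3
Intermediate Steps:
Function('u')(W, V) = Pow(Add(-1, V, Mul(-5, V, W)), 2) (Function('u')(W, V) = Pow(Add(Add(Mul(Mul(-5, W), V), -1), V), 2) = Pow(Add(Add(Mul(-5, V, W), -1), V), 2) = Pow(Add(Add(-1, Mul(-5, V, W)), V), 2) = Pow(Add(-1, V, Mul(-5, V, W)), 2))
K = 7980 (K = Add(Pow(Add(1, Mul(-1, 5), Mul(5, 5, -3)), 2), Mul(-37, -47)) = Add(Pow(Add(1, -5, -75), 2), 1739) = Add(Pow(-79, 2), 1739) = Add(6241, 1739) = 7980)
Mul(Mul(93, Pow(106, -1)), K) = Mul(Mul(93, Pow(106, -1)), 7980) = Mul(Mul(93, Rational(1, 106)), 7980) = Mul(Rational(93, 106), 7980) = Rational(371070, 53)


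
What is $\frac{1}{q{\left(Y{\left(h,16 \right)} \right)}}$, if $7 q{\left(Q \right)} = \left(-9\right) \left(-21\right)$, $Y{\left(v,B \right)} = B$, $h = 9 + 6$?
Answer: $\frac{1}{27} \approx 0.037037$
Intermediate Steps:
$h = 15$
$q{\left(Q \right)} = 27$ ($q{\left(Q \right)} = \frac{\left(-9\right) \left(-21\right)}{7} = \frac{1}{7} \cdot 189 = 27$)
$\frac{1}{q{\left(Y{\left(h,16 \right)} \right)}} = \frac{1}{27}$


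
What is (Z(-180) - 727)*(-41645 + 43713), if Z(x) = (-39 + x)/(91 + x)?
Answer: -133352912/89 ≈ -1.4983e+6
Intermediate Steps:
Z(x) = (-39 + x)/(91 + x)
(Z(-180) - 727)*(-41645 + 43713) = ((-39 - 180)/(91 - 180) - 727)*(-41645 + 43713) = (-219/(-89) - 727)*2068 = (-1/89*(-219) - 727)*2068 = (219/89 - 727)*2068 = -64484/89*2068 = -133352912/89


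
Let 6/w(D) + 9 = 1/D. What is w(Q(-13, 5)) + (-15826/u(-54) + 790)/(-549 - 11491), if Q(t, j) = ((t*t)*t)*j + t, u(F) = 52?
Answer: -21906741861/30985638320 ≈ -0.70700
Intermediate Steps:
Q(t, j) = t + j*t³ (Q(t, j) = (t²*t)*j + t = t³*j + t = j*t³ + t = t + j*t³)
w(D) = 6/(-9 + 1/D)
w(Q(-13, 5)) + (-15826/u(-54) + 790)/(-549 - 11491) = -6*(-13 + 5*(-13)³)/(-1 + 9*(-13 + 5*(-13)³)) + (-15826/52 + 790)/(-549 - 11491) = -6*(-13 + 5*(-2197))/(-1 + 9*(-13 + 5*(-2197))) + (-15826*1/52 + 790)/(-12040) = -6*(-13 - 10985)/(-1 + 9*(-13 - 10985)) + (-7913/26 + 790)*(-1/12040) = -6*(-10998)/(-1 + 9*(-10998)) + (12627/26)*(-1/12040) = -6*(-10998)/(-1 - 98982) - 12627/313040 = -6*(-10998)/(-98983) - 12627/313040 = -6*(-10998)*(-1/98983) - 12627/313040 = -65988/98983 - 12627/313040 = -21906741861/30985638320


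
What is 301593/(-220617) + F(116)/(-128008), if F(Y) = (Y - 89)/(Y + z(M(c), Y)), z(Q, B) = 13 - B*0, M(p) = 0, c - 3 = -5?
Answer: -553357868515/404783953416 ≈ -1.3670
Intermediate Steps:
c = -2 (c = 3 - 5 = -2)
z(Q, B) = 13 (z(Q, B) = 13 - 1*0 = 13 + 0 = 13)
F(Y) = (-89 + Y)/(13 + Y) (F(Y) = (Y - 89)/(Y + 13) = (-89 + Y)/(13 + Y))
301593/(-220617) + F(116)/(-128008) = 301593/(-220617) + ((-89 + 116)/(13 + 116))/(-128008) = 301593*(-1/220617) + (27/129)*(-1/128008) = -100531/73539 + ((1/129)*27)*(-1/128008) = -100531/73539 + (9/43)*(-1/128008) = -100531/73539 - 9/5504344 = -553357868515/404783953416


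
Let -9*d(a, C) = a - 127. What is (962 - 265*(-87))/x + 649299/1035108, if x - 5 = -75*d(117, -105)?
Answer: -527858023/1725180 ≈ -305.97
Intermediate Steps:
d(a, C) = 127/9 - a/9 (d(a, C) = -(a - 127)/9 = -(-127 + a)/9 = 127/9 - a/9)
x = -235/3 (x = 5 - 75*(127/9 - ⅑*117) = 5 - 75*(127/9 - 13) = 5 - 75*10/9 = 5 - 250/3 = -235/3 ≈ -78.333)
(962 - 265*(-87))/x + 649299/1035108 = (962 - 265*(-87))/(-235/3) + 649299/1035108 = (962 + 23055)*(-3/235) + 649299*(1/1035108) = 24017*(-3/235) + 216433/345036 = -1533/5 + 216433/345036 = -527858023/1725180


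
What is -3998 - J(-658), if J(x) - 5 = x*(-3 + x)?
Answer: -438941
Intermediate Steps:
J(x) = 5 + x*(-3 + x)
-3998 - J(-658) = -3998 - (5 + (-658)² - 3*(-658)) = -3998 - (5 + 432964 + 1974) = -3998 - 1*434943 = -3998 - 434943 = -438941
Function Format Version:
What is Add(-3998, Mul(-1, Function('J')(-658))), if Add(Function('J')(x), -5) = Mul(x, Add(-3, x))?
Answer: -438941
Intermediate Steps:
Function('J')(x) = Add(5, Mul(x, Add(-3, x)))
Add(-3998, Mul(-1, Function('J')(-658))) = Add(-3998, Mul(-1, Add(5, Pow(-658, 2), Mul(-3, -658)))) = Add(-3998, Mul(-1, Add(5, 432964, 1974))) = Add(-3998, Mul(-1, 434943)) = Add(-3998, -434943) = -438941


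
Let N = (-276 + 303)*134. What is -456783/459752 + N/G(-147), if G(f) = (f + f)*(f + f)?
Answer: -1050530907/1103864552 ≈ -0.95168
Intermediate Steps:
G(f) = 4*f² (G(f) = (2*f)*(2*f) = 4*f²)
N = 3618 (N = 27*134 = 3618)
-456783/459752 + N/G(-147) = -456783/459752 + 3618/((4*(-147)²)) = -456783*1/459752 + 3618/((4*21609)) = -456783/459752 + 3618/86436 = -456783/459752 + 3618*(1/86436) = -456783/459752 + 201/4802 = -1050530907/1103864552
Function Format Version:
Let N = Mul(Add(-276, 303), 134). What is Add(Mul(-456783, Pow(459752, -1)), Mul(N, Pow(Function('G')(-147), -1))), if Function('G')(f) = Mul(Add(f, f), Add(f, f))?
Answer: Rational(-1050530907, 1103864552) ≈ -0.95168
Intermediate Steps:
Function('G')(f) = Mul(4, Pow(f, 2)) (Function('G')(f) = Mul(Mul(2, f), Mul(2, f)) = Mul(4, Pow(f, 2)))
N = 3618 (N = Mul(27, 134) = 3618)
Add(Mul(-456783, Pow(459752, -1)), Mul(N, Pow(Function('G')(-147), -1))) = Add(Mul(-456783, Pow(459752, -1)), Mul(3618, Pow(Mul(4, Pow(-147, 2)), -1))) = Add(Mul(-456783, Rational(1, 459752)), Mul(3618, Pow(Mul(4, 21609), -1))) = Add(Rational(-456783, 459752), Mul(3618, Pow(86436, -1))) = Add(Rational(-456783, 459752), Mul(3618, Rational(1, 86436))) = Add(Rational(-456783, 459752), Rational(201, 4802)) = Rational(-1050530907, 1103864552)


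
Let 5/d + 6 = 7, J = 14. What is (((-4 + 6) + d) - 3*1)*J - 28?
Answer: 28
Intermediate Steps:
d = 5 (d = 5/(-6 + 7) = 5/1 = 5*1 = 5)
(((-4 + 6) + d) - 3*1)*J - 28 = (((-4 + 6) + 5) - 3*1)*14 - 28 = ((2 + 5) - 3)*14 - 28 = (7 - 3)*14 - 28 = 4*14 - 28 = 56 - 28 = 28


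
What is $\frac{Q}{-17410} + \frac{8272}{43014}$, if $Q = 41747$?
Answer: $- \frac{825844969}{374436870} \approx -2.2056$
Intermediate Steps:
$\frac{Q}{-17410} + \frac{8272}{43014} = \frac{41747}{-17410} + \frac{8272}{43014} = 41747 \left(- \frac{1}{17410}\right) + 8272 \cdot \frac{1}{43014} = - \frac{41747}{17410} + \frac{4136}{21507} = - \frac{825844969}{374436870}$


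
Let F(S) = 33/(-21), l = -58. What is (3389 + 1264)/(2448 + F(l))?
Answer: 32571/17125 ≈ 1.9020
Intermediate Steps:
F(S) = -11/7 (F(S) = 33*(-1/21) = -11/7)
(3389 + 1264)/(2448 + F(l)) = (3389 + 1264)/(2448 - 11/7) = 4653/(17125/7) = 4653*(7/17125) = 32571/17125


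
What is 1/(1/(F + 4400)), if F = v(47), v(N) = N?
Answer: 4447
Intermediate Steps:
F = 47
1/(1/(F + 4400)) = 1/(1/(47 + 4400)) = 1/(1/4447) = 4447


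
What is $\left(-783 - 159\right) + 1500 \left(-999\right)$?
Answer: $-1499442$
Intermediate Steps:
$\left(-783 - 159\right) + 1500 \left(-999\right) = -942 - 1498500 = -1499442$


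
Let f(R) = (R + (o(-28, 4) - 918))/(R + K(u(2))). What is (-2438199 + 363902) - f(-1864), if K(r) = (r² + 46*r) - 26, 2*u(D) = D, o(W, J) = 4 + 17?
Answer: -3822932132/1843 ≈ -2.0743e+6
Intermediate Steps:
o(W, J) = 21
u(D) = D/2
K(r) = -26 + r² + 46*r
f(R) = (-897 + R)/(21 + R) (f(R) = (R + (21 - 918))/(R + (-26 + ((½)*2)² + 46*((½)*2))) = (R - 897)/(R + (-26 + 1² + 46*1)) = (-897 + R)/(R + (-26 + 1 + 46)) = (-897 + R)/(R + 21) = (-897 + R)/(21 + R))
(-2438199 + 363902) - f(-1864) = (-2438199 + 363902) - (-897 - 1864)/(21 - 1864) = -2074297 - (-2761)/(-1843) = -2074297 - (-1)*(-2761)/1843 = -2074297 - 1*2761/1843 = -2074297 - 2761/1843 = -3822932132/1843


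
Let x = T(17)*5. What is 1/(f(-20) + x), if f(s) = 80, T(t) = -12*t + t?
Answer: -1/855 ≈ -0.0011696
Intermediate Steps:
T(t) = -11*t
x = -935 (x = -11*17*5 = -187*5 = -935)
1/(f(-20) + x) = 1/(80 - 935) = 1/(-855) = -1/855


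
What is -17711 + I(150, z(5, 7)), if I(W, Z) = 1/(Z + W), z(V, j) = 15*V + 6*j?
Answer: -4728836/267 ≈ -17711.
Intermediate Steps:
z(V, j) = 6*j + 15*V
I(W, Z) = 1/(W + Z)
-17711 + I(150, z(5, 7)) = -17711 + 1/(150 + (6*7 + 15*5)) = -17711 + 1/(150 + (42 + 75)) = -17711 + 1/(150 + 117) = -17711 + 1/267 = -4728836/267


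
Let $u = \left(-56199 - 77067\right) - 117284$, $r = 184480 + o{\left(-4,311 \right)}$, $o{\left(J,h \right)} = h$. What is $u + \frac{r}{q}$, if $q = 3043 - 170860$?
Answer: $- \frac{14015578047}{55939} \approx -2.5055 \cdot 10^{5}$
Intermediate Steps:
$r = 184791$ ($r = 184480 + 311 = 184791$)
$q = -167817$ ($q = 3043 - 170860 = -167817$)
$u = -250550$ ($u = -133266 - 117284 = -250550$)
$u + \frac{r}{q} = -250550 + \frac{184791}{-167817} = -250550 + 184791 \left(- \frac{1}{167817}\right) = -250550 - \frac{61597}{55939} = - \frac{14015578047}{55939}$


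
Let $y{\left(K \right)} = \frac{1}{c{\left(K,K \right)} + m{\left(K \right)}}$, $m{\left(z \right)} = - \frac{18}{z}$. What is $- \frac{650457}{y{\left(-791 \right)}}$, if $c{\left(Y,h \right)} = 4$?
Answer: $- \frac{2069754174}{791} \approx -2.6166 \cdot 10^{6}$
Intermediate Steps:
$y{\left(K \right)} = \frac{1}{4 - \frac{18}{K}}$
$- \frac{650457}{y{\left(-791 \right)}} = - \frac{650457}{\frac{1}{2} \left(-791\right) \frac{1}{-9 + 2 \left(-791\right)}} = - \frac{650457}{\frac{1}{2} \left(-791\right) \frac{1}{-9 - 1582}} = - \frac{650457}{\frac{1}{2} \left(-791\right) \frac{1}{-1591}} = - \frac{650457}{\frac{1}{2} \left(-791\right) \left(- \frac{1}{1591}\right)} = - \frac{650457}{\frac{791}{3182}} = \left(-650457\right) \frac{3182}{791} = - \frac{2069754174}{791}$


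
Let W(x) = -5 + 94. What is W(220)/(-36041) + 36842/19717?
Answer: 1326067709/710620397 ≈ 1.8661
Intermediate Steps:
W(x) = 89
W(220)/(-36041) + 36842/19717 = 89/(-36041) + 36842/19717 = 89*(-1/36041) + 36842*(1/19717) = -89/36041 + 36842/19717 = 1326067709/710620397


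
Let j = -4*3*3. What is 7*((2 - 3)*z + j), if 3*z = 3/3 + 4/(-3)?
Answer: -2261/9 ≈ -251.22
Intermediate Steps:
z = -1/9 (z = (3/3 + 4/(-3))/3 = (3*(1/3) + 4*(-1/3))/3 = (1 - 4/3)/3 = (1/3)*(-1/3) = -1/9 ≈ -0.11111)
j = -36 (j = -12*3 = -36)
7*((2 - 3)*z + j) = 7*((2 - 3)*(-1/9) - 36) = 7*(-1*(-1/9) - 36) = 7*(1/9 - 36) = 7*(-323/9) = -2261/9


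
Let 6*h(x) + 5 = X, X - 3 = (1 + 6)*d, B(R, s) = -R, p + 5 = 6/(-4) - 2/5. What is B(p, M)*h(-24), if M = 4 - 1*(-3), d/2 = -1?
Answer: -92/5 ≈ -18.400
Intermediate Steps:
d = -2 (d = 2*(-1) = -2)
p = -69/10 (p = -5 + (6/(-4) - 2/5) = -5 + (6*(-¼) - 2*⅕) = -5 + (-3/2 - ⅖) = -5 - 19/10 = -69/10 ≈ -6.9000)
M = 7 (M = 4 + 3 = 7)
X = -11 (X = 3 + (1 + 6)*(-2) = 3 + 7*(-2) = 3 - 14 = -11)
h(x) = -8/3 (h(x) = -⅚ + (⅙)*(-11) = -⅚ - 11/6 = -8/3)
B(p, M)*h(-24) = -1*(-69/10)*(-8/3) = (69/10)*(-8/3) = -92/5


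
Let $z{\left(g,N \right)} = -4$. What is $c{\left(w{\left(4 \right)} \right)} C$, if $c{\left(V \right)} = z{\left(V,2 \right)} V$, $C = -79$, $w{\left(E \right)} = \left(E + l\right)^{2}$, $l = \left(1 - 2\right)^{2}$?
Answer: $7900$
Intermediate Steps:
$l = 1$ ($l = \left(-1\right)^{2} = 1$)
$w{\left(E \right)} = \left(1 + E\right)^{2}$ ($w{\left(E \right)} = \left(E + 1\right)^{2} = \left(1 + E\right)^{2}$)
$c{\left(V \right)} = - 4 V$
$c{\left(w{\left(4 \right)} \right)} C = - 4 \left(1 + 4\right)^{2} \left(-79\right) = - 4 \cdot 5^{2} \left(-79\right) = \left(-4\right) 25 \left(-79\right) = \left(-100\right) \left(-79\right) = 7900$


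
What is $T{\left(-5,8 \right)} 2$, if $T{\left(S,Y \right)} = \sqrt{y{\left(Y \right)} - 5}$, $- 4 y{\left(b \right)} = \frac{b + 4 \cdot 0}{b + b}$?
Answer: $\frac{i \sqrt{82}}{2} \approx 4.5277 i$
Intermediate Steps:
$y{\left(b \right)} = - \frac{1}{8}$ ($y{\left(b \right)} = - \frac{\left(b + 4 \cdot 0\right) \frac{1}{b + b}}{4} = - \frac{\left(b + 0\right) \frac{1}{2 b}}{4} = - \frac{b \frac{1}{2 b}}{4} = \left(- \frac{1}{4}\right) \frac{1}{2} = - \frac{1}{8}$)
$T{\left(S,Y \right)} = \frac{i \sqrt{82}}{4}$ ($T{\left(S,Y \right)} = \sqrt{- \frac{1}{8} - 5} = \sqrt{- \frac{41}{8}} = \frac{i \sqrt{82}}{4}$)
$T{\left(-5,8 \right)} 2 = \frac{i \sqrt{82}}{4} \cdot 2 = \frac{i \sqrt{82}}{2}$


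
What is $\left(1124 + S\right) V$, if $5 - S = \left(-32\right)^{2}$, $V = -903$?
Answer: $-94815$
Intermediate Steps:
$S = -1019$ ($S = 5 - \left(-32\right)^{2} = 5 - 1024 = -1019$)
$\left(1124 + S\right) V = \left(1124 - 1019\right) \left(-903\right) = 105 \left(-903\right) = -94815$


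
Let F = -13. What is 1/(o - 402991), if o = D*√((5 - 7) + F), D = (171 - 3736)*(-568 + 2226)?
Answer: I/(-402991*I + 5910770*√15) ≈ -7.6874e-10 + 4.3669e-8*I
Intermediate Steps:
D = -5910770 (D = -3565*1658 = -5910770)
o = -5910770*I*√15 (o = -5910770*√((5 - 7) - 13) = -5910770*√(-2 - 13) = -5910770*I*√15 ≈ -2.2892e+7*I)
1/(o - 402991) = 1/(-5910770*I*√15 - 402991) = 1/(-402991 - 5910770*I*√15)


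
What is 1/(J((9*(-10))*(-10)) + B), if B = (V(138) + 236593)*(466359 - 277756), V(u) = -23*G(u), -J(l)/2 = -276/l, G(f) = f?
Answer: 75/3301764274321 ≈ 2.2715e-11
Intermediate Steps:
J(l) = 552/l (J(l) = -(-552)/l = 552/l)
V(u) = -23*u
B = 44023523657 (B = (-23*138 + 236593)*(466359 - 277756) = (-3174 + 236593)*188603 = 233419*188603 = 44023523657)
1/(J((9*(-10))*(-10)) + B) = 1/(552/(((9*(-10))*(-10))) + 44023523657) = 1/(552/((-90*(-10))) + 44023523657) = 1/(552/900 + 44023523657) = 1/(552*(1/900) + 44023523657) = 1/(46/75 + 44023523657) = 1/(3301764274321/75) = 75/3301764274321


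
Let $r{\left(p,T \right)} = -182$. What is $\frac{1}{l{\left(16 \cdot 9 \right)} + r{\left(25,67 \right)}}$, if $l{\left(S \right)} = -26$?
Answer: $- \frac{1}{208} \approx -0.0048077$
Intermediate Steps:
$\frac{1}{l{\left(16 \cdot 9 \right)} + r{\left(25,67 \right)}} = \frac{1}{-26 - 182} = \frac{1}{-208} = - \frac{1}{208}$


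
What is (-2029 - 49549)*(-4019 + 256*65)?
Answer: -650965938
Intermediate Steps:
(-2029 - 49549)*(-4019 + 256*65) = -51578*(-4019 + 16640) = -51578*12621 = -650965938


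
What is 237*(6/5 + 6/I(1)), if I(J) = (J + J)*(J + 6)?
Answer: 13509/35 ≈ 385.97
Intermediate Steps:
I(J) = 2*J*(6 + J) (I(J) = (2*J)*(6 + J) = 2*J*(6 + J))
237*(6/5 + 6/I(1)) = 237*(6/5 + 6/((2*1*(6 + 1)))) = 237*(6*(⅕) + 6/((2*1*7))) = 237*(6/5 + 6/14) = 237*(6/5 + 6*(1/14)) = 237*(6/5 + 3/7) = 237*(57/35) = 13509/35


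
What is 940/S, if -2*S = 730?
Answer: -188/73 ≈ -2.5753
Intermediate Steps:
S = -365 (S = -½*730 = -365)
940/S = 940/(-365) = 940*(-1/365) = -188/73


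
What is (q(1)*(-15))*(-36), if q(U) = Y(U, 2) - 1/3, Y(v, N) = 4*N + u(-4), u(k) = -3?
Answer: 2520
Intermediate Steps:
Y(v, N) = -3 + 4*N (Y(v, N) = 4*N - 3 = -3 + 4*N)
q(U) = 14/3 (q(U) = (-3 + 4*2) - 1/3 = (-3 + 8) - 1*⅓ = 5 - ⅓ = 14/3)
(q(1)*(-15))*(-36) = ((14/3)*(-15))*(-36) = -70*(-36) = 2520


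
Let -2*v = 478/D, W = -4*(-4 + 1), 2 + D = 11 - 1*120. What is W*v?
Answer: 956/37 ≈ 25.838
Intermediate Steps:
D = -111 (D = -2 + (11 - 1*120) = -2 + (11 - 120) = -2 - 109 = -111)
W = 12 (W = -4*(-3) = 12)
v = 239/111 (v = -239/(-111) = -239*(-1)/111 = -1/2*(-478/111) = 239/111 ≈ 2.1532)
W*v = 12*(239/111) = 956/37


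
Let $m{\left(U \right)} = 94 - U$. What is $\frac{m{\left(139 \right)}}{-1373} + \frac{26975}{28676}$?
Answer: $\frac{38327095}{39372148} \approx 0.97346$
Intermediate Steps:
$\frac{m{\left(139 \right)}}{-1373} + \frac{26975}{28676} = \frac{94 - 139}{-1373} + \frac{26975}{28676} = \left(94 - 139\right) \left(- \frac{1}{1373}\right) + 26975 \cdot \frac{1}{28676} = \left(-45\right) \left(- \frac{1}{1373}\right) + \frac{26975}{28676} = \frac{45}{1373} + \frac{26975}{28676} = \frac{38327095}{39372148}$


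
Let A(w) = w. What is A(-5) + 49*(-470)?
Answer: -23035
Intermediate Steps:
A(-5) + 49*(-470) = -5 + 49*(-470) = -5 - 23030 = -23035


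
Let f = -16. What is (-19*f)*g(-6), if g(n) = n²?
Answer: 10944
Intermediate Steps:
(-19*f)*g(-6) = -19*(-16)*(-6)² = 304*36 = 10944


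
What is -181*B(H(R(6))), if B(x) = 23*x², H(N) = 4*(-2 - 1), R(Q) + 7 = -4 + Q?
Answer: -599472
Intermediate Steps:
R(Q) = -11 + Q (R(Q) = -7 + (-4 + Q) = -11 + Q)
H(N) = -12 (H(N) = 4*(-3) = -12)
-181*B(H(R(6))) = -4163*(-12)² = -4163*144 = -181*3312 = -599472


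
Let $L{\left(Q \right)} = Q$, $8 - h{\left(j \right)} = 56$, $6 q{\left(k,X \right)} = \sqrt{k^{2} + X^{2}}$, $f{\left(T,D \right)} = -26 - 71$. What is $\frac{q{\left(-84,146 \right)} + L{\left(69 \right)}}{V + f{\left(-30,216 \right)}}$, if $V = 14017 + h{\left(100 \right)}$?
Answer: $\frac{23}{4624} + \frac{\sqrt{7093}}{41616} \approx 0.0069978$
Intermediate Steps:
$f{\left(T,D \right)} = -97$ ($f{\left(T,D \right)} = -26 - 71 = -97$)
$q{\left(k,X \right)} = \frac{\sqrt{X^{2} + k^{2}}}{6}$ ($q{\left(k,X \right)} = \frac{\sqrt{k^{2} + X^{2}}}{6} = \frac{\sqrt{X^{2} + k^{2}}}{6}$)
$h{\left(j \right)} = -48$ ($h{\left(j \right)} = 8 - 56 = -48$)
$V = 13969$ ($V = 14017 - 48 = 13969$)
$\frac{q{\left(-84,146 \right)} + L{\left(69 \right)}}{V + f{\left(-30,216 \right)}} = \frac{\frac{\sqrt{146^{2} + \left(-84\right)^{2}}}{6} + 69}{13969 - 97} = \frac{\frac{\sqrt{21316 + 7056}}{6} + 69}{13872} = \left(\frac{\sqrt{28372}}{6} + 69\right) \frac{1}{13872} = \left(\frac{2 \sqrt{7093}}{6} + 69\right) \frac{1}{13872} = \left(\frac{\sqrt{7093}}{3} + 69\right) \frac{1}{13872} = \left(69 + \frac{\sqrt{7093}}{3}\right) \frac{1}{13872} = \frac{23}{4624} + \frac{\sqrt{7093}}{41616}$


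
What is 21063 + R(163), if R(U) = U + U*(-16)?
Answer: 18618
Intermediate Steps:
R(U) = -15*U (R(U) = U - 16*U = -15*U)
21063 + R(163) = 21063 - 15*163 = 21063 - 2445 = 18618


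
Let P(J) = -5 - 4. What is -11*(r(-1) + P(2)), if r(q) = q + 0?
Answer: 110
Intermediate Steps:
r(q) = q
P(J) = -9
-11*(r(-1) + P(2)) = -11*(-1 - 9) = -11*(-10) = 110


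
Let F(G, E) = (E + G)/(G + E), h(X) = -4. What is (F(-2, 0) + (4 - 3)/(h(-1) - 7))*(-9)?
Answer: -90/11 ≈ -8.1818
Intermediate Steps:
F(G, E) = 1 (F(G, E) = (E + G)/(E + G) = 1)
(F(-2, 0) + (4 - 3)/(h(-1) - 7))*(-9) = (1 + (4 - 3)/(-4 - 7))*(-9) = (1 + 1/(-11))*(-9) = (1 + 1*(-1/11))*(-9) = (1 - 1/11)*(-9) = (10/11)*(-9) = -90/11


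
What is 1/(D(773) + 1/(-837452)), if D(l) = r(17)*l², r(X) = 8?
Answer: 837452/4003214848863 ≈ 2.0919e-7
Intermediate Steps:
D(l) = 8*l²
1/(D(773) + 1/(-837452)) = 1/(8*773² + 1/(-837452)) = 1/(8*597529 - 1/837452) = 1/(4780232 - 1/837452) = 1/(4003214848863/837452) = 837452/4003214848863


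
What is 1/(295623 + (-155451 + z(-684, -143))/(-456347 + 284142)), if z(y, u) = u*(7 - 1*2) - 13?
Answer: 172205/50907914894 ≈ 3.3827e-6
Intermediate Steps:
z(y, u) = -13 + 5*u (z(y, u) = u*(7 - 2) - 13 = u*5 - 13 = 5*u - 13 = -13 + 5*u)
1/(295623 + (-155451 + z(-684, -143))/(-456347 + 284142)) = 1/(295623 + (-155451 + (-13 + 5*(-143)))/(-456347 + 284142)) = 1/(295623 + (-155451 + (-13 - 715))/(-172205)) = 1/(295623 + (-155451 - 728)*(-1/172205)) = 1/(295623 - 156179*(-1/172205)) = 1/(295623 + 156179/172205) = 1/(50907914894/172205) = 172205/50907914894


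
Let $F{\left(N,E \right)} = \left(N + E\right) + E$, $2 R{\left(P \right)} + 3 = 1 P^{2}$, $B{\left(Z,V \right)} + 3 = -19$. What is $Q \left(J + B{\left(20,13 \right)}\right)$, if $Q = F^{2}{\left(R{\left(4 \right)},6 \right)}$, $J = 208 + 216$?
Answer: $\frac{275169}{2} \approx 1.3758 \cdot 10^{5}$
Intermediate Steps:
$B{\left(Z,V \right)} = -22$ ($B{\left(Z,V \right)} = -3 - 19 = -22$)
$R{\left(P \right)} = - \frac{3}{2} + \frac{P^{2}}{2}$ ($R{\left(P \right)} = - \frac{3}{2} + \frac{1 P^{2}}{2} = - \frac{3}{2} + \frac{P^{2}}{2}$)
$J = 424$
$F{\left(N,E \right)} = N + 2 E$ ($F{\left(N,E \right)} = \left(E + N\right) + E = N + 2 E$)
$Q = \frac{1369}{4}$ ($Q = \left(\left(- \frac{3}{2} + \frac{4^{2}}{2}\right) + 2 \cdot 6\right)^{2} = \left(\left(- \frac{3}{2} + \frac{1}{2} \cdot 16\right) + 12\right)^{2} = \left(\left(- \frac{3}{2} + 8\right) + 12\right)^{2} = \left(\frac{13}{2} + 12\right)^{2} = \left(\frac{37}{2}\right)^{2} = \frac{1369}{4} \approx 342.25$)
$Q \left(J + B{\left(20,13 \right)}\right) = \frac{1369 \left(424 - 22\right)}{4} = \frac{1369}{4} \cdot 402 = \frac{275169}{2}$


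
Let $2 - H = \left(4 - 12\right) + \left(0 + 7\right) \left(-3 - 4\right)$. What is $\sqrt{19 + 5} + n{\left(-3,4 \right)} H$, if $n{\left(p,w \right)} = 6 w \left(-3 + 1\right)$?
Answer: $-2832 + 2 \sqrt{6} \approx -2827.1$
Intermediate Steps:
$H = 59$ ($H = 2 - \left(\left(4 - 12\right) + \left(0 + 7\right) \left(-3 - 4\right)\right) = 2 - \left(-8 + 7 \left(-7\right)\right) = 2 - \left(-8 - 49\right) = 2 - -57 = 2 + 57 = 59$)
$n{\left(p,w \right)} = - 12 w$ ($n{\left(p,w \right)} = 6 w \left(-2\right) = 6 \left(- 2 w\right) = - 12 w$)
$\sqrt{19 + 5} + n{\left(-3,4 \right)} H = \sqrt{19 + 5} + \left(-12\right) 4 \cdot 59 = \sqrt{24} - 2832 = 2 \sqrt{6} - 2832 = -2832 + 2 \sqrt{6}$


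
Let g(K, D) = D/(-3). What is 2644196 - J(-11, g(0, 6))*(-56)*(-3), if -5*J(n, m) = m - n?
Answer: 13222492/5 ≈ 2.6445e+6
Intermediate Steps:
g(K, D) = -D/3 (g(K, D) = D*(-⅓) = -D/3)
J(n, m) = -m/5 + n/5 (J(n, m) = -(m - n)/5 = -m/5 + n/5)
2644196 - J(-11, g(0, 6))*(-56)*(-3) = 2644196 - (-(-1)*6/15 + (⅕)*(-11))*(-56)*(-3) = 2644196 - (-⅕*(-2) - 11/5)*(-56)*(-3) = 2644196 - (⅖ - 11/5)*(-56)*(-3) = 2644196 - (-9/5*(-56))*(-3) = 2644196 - 504*(-3)/5 = 2644196 - 1*(-1512/5) = 2644196 + 1512/5 = 13222492/5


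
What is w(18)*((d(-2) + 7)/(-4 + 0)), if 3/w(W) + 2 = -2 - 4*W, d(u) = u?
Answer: 15/304 ≈ 0.049342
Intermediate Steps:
w(W) = 3/(-4 - 4*W) (w(W) = 3/(-2 + (-2 - 4*W)) = 3/(-4 - 4*W))
w(18)*((d(-2) + 7)/(-4 + 0)) = (-3/(4 + 4*18))*((-2 + 7)/(-4 + 0)) = (-3/(4 + 72))*(5/(-4)) = (-3/76)*(5*(-1/4)) = -3*1/76*(-5/4) = -3/76*(-5/4) = 15/304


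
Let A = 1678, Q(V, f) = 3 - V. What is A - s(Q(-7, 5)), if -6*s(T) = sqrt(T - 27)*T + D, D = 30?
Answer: 1683 + 5*I*sqrt(17)/3 ≈ 1683.0 + 6.8718*I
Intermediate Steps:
s(T) = -5 - T*sqrt(-27 + T)/6 (s(T) = -(sqrt(T - 27)*T + 30)/6 = -(sqrt(-27 + T)*T + 30)/6 = -(T*sqrt(-27 + T) + 30)/6 = -(30 + T*sqrt(-27 + T))/6 = -5 - T*sqrt(-27 + T)/6)
A - s(Q(-7, 5)) = 1678 - (-5 - (3 - 1*(-7))*sqrt(-27 + (3 - 1*(-7)))/6) = 1678 - (-5 - (3 + 7)*sqrt(-27 + (3 + 7))/6) = 1678 - (-5 - 1/6*10*sqrt(-27 + 10)) = 1678 - (-5 - 1/6*10*sqrt(-17)) = 1678 - (-5 - 1/6*10*I*sqrt(17)) = 1678 - (-5 - 5*I*sqrt(17)/3) = 1678 + (5 + 5*I*sqrt(17)/3) = 1683 + 5*I*sqrt(17)/3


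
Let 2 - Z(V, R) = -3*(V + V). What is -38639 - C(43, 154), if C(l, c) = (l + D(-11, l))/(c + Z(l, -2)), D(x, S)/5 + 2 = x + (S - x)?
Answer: -7998397/207 ≈ -38640.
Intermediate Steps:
Z(V, R) = 2 + 6*V (Z(V, R) = 2 - (-3)*(V + V) = 2 - (-3)*2*V = 2 - (-6)*V = 2 + 6*V)
D(x, S) = -10 + 5*S (D(x, S) = -10 + 5*(x + (S - x)) = -10 + 5*S)
C(l, c) = (-10 + 6*l)/(2 + c + 6*l) (C(l, c) = (l + (-10 + 5*l))/(c + (2 + 6*l)) = (-10 + 6*l)/(2 + c + 6*l))
-38639 - C(43, 154) = -38639 - 2*(-5 + 3*43)/(2 + 154 + 6*43) = -38639 - 2*(-5 + 129)/(2 + 154 + 258) = -38639 - 2*124/414 = -38639 - 1*124/207 = -38639 - 124/207 = -7998397/207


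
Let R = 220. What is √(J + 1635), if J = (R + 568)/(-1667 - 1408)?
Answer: √618300951/615 ≈ 40.432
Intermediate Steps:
J = -788/3075 (J = (220 + 568)/(-1667 - 1408) = 788/(-3075) = 788*(-1/3075) = -788/3075 ≈ -0.25626)
√(J + 1635) = √(-788/3075 + 1635) = √(5026837/3075) = √618300951/615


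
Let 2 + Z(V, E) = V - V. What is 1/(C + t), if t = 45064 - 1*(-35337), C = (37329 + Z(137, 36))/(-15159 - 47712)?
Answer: 62871/5054853944 ≈ 1.2438e-5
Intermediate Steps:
Z(V, E) = -2 (Z(V, E) = -2 + (V - V) = -2 + 0 = -2)
C = -37327/62871 (C = (37329 - 2)/(-15159 - 47712) = 37327/(-62871) = 37327*(-1/62871) = -37327/62871 ≈ -0.59371)
t = 80401 (t = 45064 + 35337 = 80401)
1/(C + t) = 1/(-37327/62871 + 80401) = 1/(5054853944/62871) = 62871/5054853944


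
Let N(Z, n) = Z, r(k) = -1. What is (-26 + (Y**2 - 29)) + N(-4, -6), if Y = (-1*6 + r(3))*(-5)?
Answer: 1166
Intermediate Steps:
Y = 35 (Y = (-1*6 - 1)*(-5) = (-6 - 1)*(-5) = -7*(-5) = 35)
(-26 + (Y**2 - 29)) + N(-4, -6) = (-26 + (35**2 - 29)) - 4 = (-26 + (1225 - 29)) - 4 = (-26 + 1196) - 4 = 1170 - 4 = 1166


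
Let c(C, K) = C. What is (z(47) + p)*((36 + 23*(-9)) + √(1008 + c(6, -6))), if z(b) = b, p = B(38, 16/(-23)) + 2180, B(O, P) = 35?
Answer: -386802 + 29406*√6 ≈ -3.1477e+5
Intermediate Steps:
p = 2215 (p = 35 + 2180 = 2215)
(z(47) + p)*((36 + 23*(-9)) + √(1008 + c(6, -6))) = (47 + 2215)*((36 + 23*(-9)) + √(1008 + 6)) = 2262*((36 - 207) + √1014) = 2262*(-171 + 13*√6) = -386802 + 29406*√6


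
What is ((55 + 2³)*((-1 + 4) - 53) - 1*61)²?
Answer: 10310521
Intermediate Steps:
((55 + 2³)*((-1 + 4) - 53) - 1*61)² = ((55 + 8)*(3 - 53) - 61)² = (63*(-50) - 61)² = (-3150 - 61)² = (-3211)² = 10310521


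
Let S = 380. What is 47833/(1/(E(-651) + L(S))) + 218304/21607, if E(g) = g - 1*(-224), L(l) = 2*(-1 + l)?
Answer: 342097864165/21607 ≈ 1.5833e+7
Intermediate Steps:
L(l) = -2 + 2*l
E(g) = 224 + g (E(g) = g + 224 = 224 + g)
47833/(1/(E(-651) + L(S))) + 218304/21607 = 47833/(1/((224 - 651) + (-2 + 2*380))) + 218304/21607 = 47833/(1/(-427 + (-2 + 760))) + 218304*(1/21607) = 47833/(1/(-427 + 758)) + 218304/21607 = 47833/(1/331) + 218304/21607 = 47833*331 + 218304/21607 = 15832723 + 218304/21607 = 342097864165/21607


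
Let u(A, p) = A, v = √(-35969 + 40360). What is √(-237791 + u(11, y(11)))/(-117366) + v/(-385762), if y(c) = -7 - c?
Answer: -√4391/385762 - I*√6605/19561 ≈ -0.00017178 - 0.0041548*I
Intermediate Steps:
v = √4391 ≈ 66.265
√(-237791 + u(11, y(11)))/(-117366) + v/(-385762) = √(-237791 + 11)/(-117366) + √4391/(-385762) = √(-237780)*(-1/117366) + √4391*(-1/385762) = (6*I*√6605)*(-1/117366) - √4391/385762 = -I*√6605/19561 - √4391/385762 = -√4391/385762 - I*√6605/19561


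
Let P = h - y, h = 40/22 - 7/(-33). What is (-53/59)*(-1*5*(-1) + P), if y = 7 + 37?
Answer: 64660/1947 ≈ 33.210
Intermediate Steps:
h = 67/33 (h = 40*(1/22) - 7*(-1/33) = 20/11 + 7/33 = 67/33 ≈ 2.0303)
y = 44
P = -1385/33 (P = 67/33 - 1*44 = 67/33 - 44 = -1385/33 ≈ -41.970)
(-53/59)*(-1*5*(-1) + P) = (-53/59)*(-1*5*(-1) - 1385/33) = (-53*1/59)*(-5*(-1) - 1385/33) = -53*(5 - 1385/33)/59 = -53/59*(-1220/33) = 64660/1947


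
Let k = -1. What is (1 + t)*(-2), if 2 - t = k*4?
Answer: -14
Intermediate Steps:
t = 6 (t = 2 - (-1)*4 = 2 - 1*(-4) = 2 + 4 = 6)
(1 + t)*(-2) = (1 + 6)*(-2) = 7*(-2) = -14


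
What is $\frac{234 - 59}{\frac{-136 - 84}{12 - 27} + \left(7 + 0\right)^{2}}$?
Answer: $\frac{525}{191} \approx 2.7487$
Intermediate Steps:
$\frac{234 - 59}{\frac{-136 - 84}{12 - 27} + \left(7 + 0\right)^{2}} = \frac{175}{- \frac{220}{-15} + 7^{2}} = \frac{175}{\left(-220\right) \left(- \frac{1}{15}\right) + 49} = \frac{175}{\frac{44}{3} + 49} = \frac{175}{\frac{191}{3}} = 175 \cdot \frac{3}{191} = \frac{525}{191}$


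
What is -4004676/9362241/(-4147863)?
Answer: 444964/4314810337887 ≈ 1.0312e-7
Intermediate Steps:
-4004676/9362241/(-4147863) = -4004676*1/9362241*(-1/4147863) = -444964/1040249*(-1/4147863) = 444964/4314810337887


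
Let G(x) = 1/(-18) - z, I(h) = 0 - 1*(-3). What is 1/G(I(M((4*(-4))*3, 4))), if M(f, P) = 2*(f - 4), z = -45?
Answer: 18/809 ≈ 0.022250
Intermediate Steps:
M(f, P) = -8 + 2*f (M(f, P) = 2*(-4 + f) = -8 + 2*f)
I(h) = 3 (I(h) = 0 + 3 = 3)
G(x) = 809/18 (G(x) = 1/(-18) - 1*(-45) = -1/18 + 45 = 809/18)
1/G(I(M((4*(-4))*3, 4))) = 1/(809/18) = 18/809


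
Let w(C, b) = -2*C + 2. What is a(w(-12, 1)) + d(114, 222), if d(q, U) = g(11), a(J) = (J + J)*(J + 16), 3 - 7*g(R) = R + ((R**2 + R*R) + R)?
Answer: 15027/7 ≈ 2146.7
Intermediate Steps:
g(R) = 3/7 - 2*R/7 - 2*R**2/7 (g(R) = 3/7 - (R + ((R**2 + R*R) + R))/7 = 3/7 - (R + ((R**2 + R**2) + R))/7 = 3/7 - (R + (2*R**2 + R))/7 = 3/7 - (R + (R + 2*R**2))/7 = 3/7 - (2*R + 2*R**2)/7 = 3/7 + (-2*R/7 - 2*R**2/7) = 3/7 - 2*R/7 - 2*R**2/7)
w(C, b) = 2 - 2*C
a(J) = 2*J*(16 + J) (a(J) = (2*J)*(16 + J) = 2*J*(16 + J))
d(q, U) = -261/7 (d(q, U) = 3/7 - 2/7*11 - 2/7*11**2 = 3/7 - 22/7 - 2/7*121 = 3/7 - 22/7 - 242/7 = -261/7)
a(w(-12, 1)) + d(114, 222) = 2*(2 - 2*(-12))*(16 + (2 - 2*(-12))) - 261/7 = 2*(2 + 24)*(16 + (2 + 24)) - 261/7 = 2*26*(16 + 26) - 261/7 = 2*26*42 - 261/7 = 2184 - 261/7 = 15027/7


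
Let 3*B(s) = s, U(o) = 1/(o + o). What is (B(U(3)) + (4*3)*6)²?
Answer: 1682209/324 ≈ 5192.0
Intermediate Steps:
U(o) = 1/(2*o)
B(s) = s/3
(B(U(3)) + (4*3)*6)² = (((½)/3)/3 + (4*3)*6)² = (((½)*(⅓))/3 + 12*6)² = ((⅓)*(⅙) + 72)² = (1/18 + 72)² = (1297/18)² = 1682209/324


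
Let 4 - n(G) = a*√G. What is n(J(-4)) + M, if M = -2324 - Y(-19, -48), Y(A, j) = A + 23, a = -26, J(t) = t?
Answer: -2324 + 52*I ≈ -2324.0 + 52.0*I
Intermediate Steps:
Y(A, j) = 23 + A
n(G) = 4 + 26*√G (n(G) = 4 - (-26)*√G = 4 + 26*√G)
M = -2328 (M = -2324 - (23 - 19) = -2324 - 1*4 = -2324 - 4 = -2328)
n(J(-4)) + M = (4 + 26*√(-4)) - 2328 = (4 + 26*(2*I)) - 2328 = (4 + 52*I) - 2328 = -2324 + 52*I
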